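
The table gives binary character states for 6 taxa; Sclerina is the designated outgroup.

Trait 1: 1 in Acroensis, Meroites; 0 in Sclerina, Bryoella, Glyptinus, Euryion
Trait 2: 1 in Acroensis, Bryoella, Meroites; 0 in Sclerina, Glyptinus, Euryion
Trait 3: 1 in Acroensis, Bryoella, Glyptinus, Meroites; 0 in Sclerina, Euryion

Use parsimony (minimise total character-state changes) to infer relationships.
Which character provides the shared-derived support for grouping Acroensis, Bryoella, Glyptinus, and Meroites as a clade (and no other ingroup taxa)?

Trait 3

The outgroup has state '0' for every character, so '1' is the derived state throughout.
Trait 1: derived state '1' in Acroensis and Meroites only — synapomorphy for {Acroensis, Meroites}.
Trait 2: derived state '1' in Acroensis, Bryoella, and Meroites only — synapomorphy for {Acroensis, Bryoella, Meroites}.
Trait 3 (derived state '1') is shared by Acroensis, Bryoella, Glyptinus, and Meroites — a synapomorphy uniting that clade.
Most parsimonious ingroup topology: ((((Acroensis,Meroites),Bryoella),Glyptinus),Euryion).
The clade {Acroensis, Bryoella, Glyptinus, Meroites} is supported by Trait 3: its derived state '1' occurs in exactly those taxa and in no other taxon (including the outgroup).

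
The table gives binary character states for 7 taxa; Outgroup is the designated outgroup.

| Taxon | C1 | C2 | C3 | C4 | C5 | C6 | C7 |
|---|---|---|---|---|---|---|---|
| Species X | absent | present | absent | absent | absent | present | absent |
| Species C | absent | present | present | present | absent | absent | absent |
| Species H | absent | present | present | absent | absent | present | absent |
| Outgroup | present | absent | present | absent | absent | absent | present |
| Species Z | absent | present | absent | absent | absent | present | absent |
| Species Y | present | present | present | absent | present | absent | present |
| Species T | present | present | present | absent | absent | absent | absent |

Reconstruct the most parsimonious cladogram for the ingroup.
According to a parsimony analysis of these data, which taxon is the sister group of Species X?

Character polarity is set by the outgroup: the derived state is whichever differs from the outgroup's state, so for C1, C3, C7 the derived state is 'absent', and for the remaining characters it is 'present'.
C1 (derived state 'absent') is shared by Species C, Species H, Species X, and Species Z — a synapomorphy uniting that clade.
C2 (derived state 'present') is shared by all ingroup taxa — unites the whole ingroup.
Only Species X and Species Z show the derived state 'absent' for C3, supporting them as a clade.
C4: derived state 'present' in Species C only — an autapomorphy, so it tells us nothing about relationships among taxa.
C5: derived state 'present' in Species Y only — an autapomorphy, so it tells us nothing about relationships among taxa.
C6: derived state 'present' in Species H, Species X, and Species Z only — synapomorphy for {Species H, Species X, Species Z}.
Only Species C, Species H, Species T, Species X, and Species Z show the derived state 'absent' for C7, supporting them as a clade.
Most parsimonious ingroup topology: ((Species T,(((Species X,Species Z),Species H),Species C)),Species Y).
Species X and Species Z form a cherry on this tree, so they are sister taxa.

Species Z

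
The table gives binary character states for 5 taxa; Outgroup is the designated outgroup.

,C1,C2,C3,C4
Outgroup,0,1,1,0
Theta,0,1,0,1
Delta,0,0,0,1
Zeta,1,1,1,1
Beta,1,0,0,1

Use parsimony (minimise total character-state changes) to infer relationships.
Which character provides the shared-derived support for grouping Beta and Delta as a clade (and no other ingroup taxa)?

C2

Character polarity is set by the outgroup: the derived state is whichever differs from the outgroup's state, so for C2, C3 the derived state is '0', and for the remaining characters it is '1'.
C1 groups Beta and Zeta, which is incompatible with the clades supported by the remaining characters; treating it as convergent (homoplasy) costs fewer steps than any alternative tree.
Only Beta and Delta show the derived state '0' for C2, supporting them as a clade.
C3 (derived state '0') is shared by Beta, Delta, and Theta — a synapomorphy uniting that clade.
All ingroup taxa share the derived state '1' for C4; it defines the ingroup but does not resolve relationships within it.
Most parsimonious ingroup topology: ((Theta,(Delta,Beta)),Zeta).
The clade {Beta, Delta} is supported by C2: its derived state '0' occurs in exactly those taxa and in no other taxon (including the outgroup).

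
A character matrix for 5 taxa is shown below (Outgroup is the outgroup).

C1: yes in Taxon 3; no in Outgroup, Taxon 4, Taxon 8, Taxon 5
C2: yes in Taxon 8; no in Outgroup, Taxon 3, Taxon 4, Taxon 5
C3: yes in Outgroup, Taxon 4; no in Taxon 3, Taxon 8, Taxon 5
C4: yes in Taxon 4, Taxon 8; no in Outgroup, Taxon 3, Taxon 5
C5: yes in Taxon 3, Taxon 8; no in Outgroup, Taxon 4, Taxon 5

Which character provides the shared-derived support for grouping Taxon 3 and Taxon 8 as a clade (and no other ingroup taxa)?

Character polarity is set by the outgroup: the derived state is whichever differs from the outgroup's state, so for C3 the derived state is 'no', and for the remaining characters it is 'yes'.
C1 (derived state 'yes') is unique to Taxon 3 (autapomorphy; uninformative for grouping).
C2: derived state 'yes' in Taxon 8 only — an autapomorphy, so it tells us nothing about relationships among taxa.
C3 (derived state 'no') is shared by Taxon 3, Taxon 5, and Taxon 8 — a synapomorphy uniting that clade.
C4 (state 'yes') occurs in Taxon 4 and Taxon 8 but conflicts with the nesting implied by the other characters — most parsimoniously interpreted as homoplasy.
Only Taxon 3 and Taxon 8 show the derived state 'yes' for C5, supporting them as a clade.
Most parsimonious ingroup topology: (((Taxon 3,Taxon 8),Taxon 5),Taxon 4).
The clade {Taxon 3, Taxon 8} is supported by C5: its derived state 'yes' occurs in exactly those taxa and in no other taxon (including the outgroup).

C5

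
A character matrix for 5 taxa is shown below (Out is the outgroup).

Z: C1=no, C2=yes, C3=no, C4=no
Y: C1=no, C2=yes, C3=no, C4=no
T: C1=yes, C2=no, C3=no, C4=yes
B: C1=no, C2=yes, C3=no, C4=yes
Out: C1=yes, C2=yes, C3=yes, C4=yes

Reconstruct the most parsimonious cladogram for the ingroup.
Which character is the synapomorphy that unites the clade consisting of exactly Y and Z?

The outgroup has state 'yes' for every character, so 'no' is the derived state throughout.
Only B, Y, and Z show the derived state 'no' for C1, supporting them as a clade.
C2: derived state 'no' in T only — an autapomorphy, so it tells us nothing about relationships among taxa.
C3 (derived state 'no') is shared by all ingroup taxa — unites the whole ingroup.
Only Y and Z show the derived state 'no' for C4, supporting them as a clade.
Most parsimonious ingroup topology: (((Y,Z),B),T).
The clade {Y, Z} is supported by C4: its derived state 'no' occurs in exactly those taxa and in no other taxon (including the outgroup).

C4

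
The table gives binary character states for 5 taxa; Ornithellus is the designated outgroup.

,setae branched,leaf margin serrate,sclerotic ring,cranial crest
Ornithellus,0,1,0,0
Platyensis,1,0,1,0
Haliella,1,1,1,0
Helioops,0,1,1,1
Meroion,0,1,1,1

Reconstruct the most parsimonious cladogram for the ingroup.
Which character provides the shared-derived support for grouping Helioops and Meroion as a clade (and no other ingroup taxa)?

cranial crest

Character polarity is set by the outgroup: the derived state is whichever differs from the outgroup's state, so for leaf margin serrate the derived state is '0', and for the remaining characters it is '1'.
setae branched: derived state '1' in Haliella and Platyensis only — synapomorphy for {Haliella, Platyensis}.
leaf margin serrate: derived state '0' in Platyensis only — an autapomorphy, so it tells us nothing about relationships among taxa.
All ingroup taxa share the derived state '1' for sclerotic ring; it defines the ingroup but does not resolve relationships within it.
cranial crest: derived state '1' in Helioops and Meroion only — synapomorphy for {Helioops, Meroion}.
Most parsimonious ingroup topology: ((Platyensis,Haliella),(Helioops,Meroion)).
The clade {Helioops, Meroion} is supported by cranial crest: its derived state '1' occurs in exactly those taxa and in no other taxon (including the outgroup).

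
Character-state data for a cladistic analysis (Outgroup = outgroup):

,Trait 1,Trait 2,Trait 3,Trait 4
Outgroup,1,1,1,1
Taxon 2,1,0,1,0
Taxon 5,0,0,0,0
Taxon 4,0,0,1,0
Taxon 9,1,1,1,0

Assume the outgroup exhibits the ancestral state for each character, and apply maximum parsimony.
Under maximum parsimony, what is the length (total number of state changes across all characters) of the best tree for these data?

4

The outgroup has state '1' for every character, so '0' is the derived state throughout.
Trait 1: derived state '0' in Taxon 4 and Taxon 5 only — synapomorphy for {Taxon 4, Taxon 5}.
Trait 2 (derived state '0') is shared by Taxon 2, Taxon 4, and Taxon 5 — a synapomorphy uniting that clade.
Trait 3 (derived state '0') is unique to Taxon 5 (autapomorphy; uninformative for grouping).
Trait 4 (derived state '0') is shared by all ingroup taxa — unites the whole ingroup.
Most parsimonious ingroup topology: ((Taxon 2,(Taxon 5,Taxon 4)),Taxon 9).
Changes per character on this tree: Trait 1: 1; Trait 2: 1; Trait 3: 1; Trait 4: 1.
Total = 4.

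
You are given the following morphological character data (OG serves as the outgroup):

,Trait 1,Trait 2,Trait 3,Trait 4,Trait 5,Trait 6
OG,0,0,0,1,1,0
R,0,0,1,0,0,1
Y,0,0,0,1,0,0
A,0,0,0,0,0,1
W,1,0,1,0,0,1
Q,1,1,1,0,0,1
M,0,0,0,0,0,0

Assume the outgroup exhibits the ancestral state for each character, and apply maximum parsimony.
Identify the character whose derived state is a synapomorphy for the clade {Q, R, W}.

Character polarity is set by the outgroup: the derived state is whichever differs from the outgroup's state, so for Trait 4, Trait 5 the derived state is '0', and for the remaining characters it is '1'.
Trait 1: derived state '1' in Q and W only — synapomorphy for {Q, W}.
Trait 2 (derived state '1') is unique to Q (autapomorphy; uninformative for grouping).
Only Q, R, and W show the derived state '1' for Trait 3, supporting them as a clade.
Trait 4: derived state '0' in A, M, Q, R, and W only — synapomorphy for {A, M, Q, R, W}.
All ingroup taxa share the derived state '0' for Trait 5; it defines the ingroup but does not resolve relationships within it.
Trait 6: derived state '1' in A, Q, R, and W only — synapomorphy for {A, Q, R, W}.
Most parsimonious ingroup topology: ((((R,(W,Q)),A),M),Y).
The clade {Q, R, W} is supported by Trait 3: its derived state '1' occurs in exactly those taxa and in no other taxon (including the outgroup).

Trait 3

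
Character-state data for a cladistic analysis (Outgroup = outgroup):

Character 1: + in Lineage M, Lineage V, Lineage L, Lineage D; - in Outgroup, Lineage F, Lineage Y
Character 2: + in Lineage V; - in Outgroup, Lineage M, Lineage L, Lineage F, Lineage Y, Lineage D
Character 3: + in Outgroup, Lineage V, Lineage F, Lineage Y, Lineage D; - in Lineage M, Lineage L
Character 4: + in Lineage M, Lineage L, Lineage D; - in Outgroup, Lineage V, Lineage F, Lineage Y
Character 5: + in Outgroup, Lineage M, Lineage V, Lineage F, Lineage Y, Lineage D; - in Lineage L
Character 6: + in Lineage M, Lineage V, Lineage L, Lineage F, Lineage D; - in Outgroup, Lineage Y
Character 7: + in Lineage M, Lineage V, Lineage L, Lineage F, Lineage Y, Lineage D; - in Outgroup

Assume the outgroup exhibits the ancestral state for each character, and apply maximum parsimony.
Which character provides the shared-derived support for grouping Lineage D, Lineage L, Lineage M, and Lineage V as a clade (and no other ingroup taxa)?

Character polarity is set by the outgroup: the derived state is whichever differs from the outgroup's state, so for Character 3, Character 5 the derived state is '-', and for the remaining characters it is '+'.
Character 1: derived state '+' in Lineage D, Lineage L, Lineage M, and Lineage V only — synapomorphy for {Lineage D, Lineage L, Lineage M, Lineage V}.
Character 2: derived state '+' in Lineage V only — an autapomorphy, so it tells us nothing about relationships among taxa.
Character 3: derived state '-' in Lineage L and Lineage M only — synapomorphy for {Lineage L, Lineage M}.
Character 4: derived state '+' in Lineage D, Lineage L, and Lineage M only — synapomorphy for {Lineage D, Lineage L, Lineage M}.
Character 5 (derived state '-') is unique to Lineage L (autapomorphy; uninformative for grouping).
Only Lineage D, Lineage F, Lineage L, Lineage M, and Lineage V show the derived state '+' for Character 6, supporting them as a clade.
Character 7 (derived state '+') is shared by all ingroup taxa — unites the whole ingroup.
Most parsimonious ingroup topology: (((((Lineage M,Lineage L),Lineage D),Lineage V),Lineage F),Lineage Y).
The clade {Lineage D, Lineage L, Lineage M, Lineage V} is supported by Character 1: its derived state '+' occurs in exactly those taxa and in no other taxon (including the outgroup).

Character 1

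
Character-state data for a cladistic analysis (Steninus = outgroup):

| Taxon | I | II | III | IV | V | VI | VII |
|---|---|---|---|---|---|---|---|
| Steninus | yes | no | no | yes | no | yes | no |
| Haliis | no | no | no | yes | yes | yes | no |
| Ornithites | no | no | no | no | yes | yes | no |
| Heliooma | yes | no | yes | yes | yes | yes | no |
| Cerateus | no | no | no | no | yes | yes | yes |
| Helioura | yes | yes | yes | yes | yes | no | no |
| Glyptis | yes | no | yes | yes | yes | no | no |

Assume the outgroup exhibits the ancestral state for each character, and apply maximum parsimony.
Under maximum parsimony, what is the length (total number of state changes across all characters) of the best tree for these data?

Character polarity is set by the outgroup: the derived state is whichever differs from the outgroup's state, so for I, IV, VI the derived state is 'no', and for the remaining characters it is 'yes'.
I (derived state 'no') is shared by Cerateus, Haliis, and Ornithites — a synapomorphy uniting that clade.
II: derived state 'yes' in Helioura only — an autapomorphy, so it tells us nothing about relationships among taxa.
III (derived state 'yes') is shared by Glyptis, Heliooma, and Helioura — a synapomorphy uniting that clade.
IV (derived state 'no') is shared by Cerateus and Ornithites — a synapomorphy uniting that clade.
V (derived state 'yes') is shared by all ingroup taxa — unites the whole ingroup.
Only Glyptis and Helioura show the derived state 'no' for VI, supporting them as a clade.
VII: derived state 'yes' in Cerateus only — an autapomorphy, so it tells us nothing about relationships among taxa.
Most parsimonious ingroup topology: (((Cerateus,Ornithites),Haliis),((Helioura,Glyptis),Heliooma)).
Changes per character on this tree: I: 1; II: 1; III: 1; IV: 1; V: 1; VI: 1; VII: 1.
Total = 7.

7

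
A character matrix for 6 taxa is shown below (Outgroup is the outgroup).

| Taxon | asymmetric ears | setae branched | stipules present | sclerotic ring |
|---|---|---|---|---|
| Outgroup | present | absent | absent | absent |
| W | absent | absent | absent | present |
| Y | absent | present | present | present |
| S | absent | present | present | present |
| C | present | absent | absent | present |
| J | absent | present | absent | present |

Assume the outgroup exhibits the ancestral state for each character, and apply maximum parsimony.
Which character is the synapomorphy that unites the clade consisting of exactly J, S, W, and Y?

asymmetric ears

Character polarity is set by the outgroup: the derived state is whichever differs from the outgroup's state, so for asymmetric ears the derived state is 'absent', and for the remaining characters it is 'present'.
asymmetric ears: derived state 'absent' in J, S, W, and Y only — synapomorphy for {J, S, W, Y}.
setae branched: derived state 'present' in J, S, and Y only — synapomorphy for {J, S, Y}.
stipules present (derived state 'present') is shared by S and Y — a synapomorphy uniting that clade.
All ingroup taxa share the derived state 'present' for sclerotic ring; it defines the ingroup but does not resolve relationships within it.
Most parsimonious ingroup topology: ((W,((Y,S),J)),C).
The clade {J, S, W, Y} is supported by asymmetric ears: its derived state 'absent' occurs in exactly those taxa and in no other taxon (including the outgroup).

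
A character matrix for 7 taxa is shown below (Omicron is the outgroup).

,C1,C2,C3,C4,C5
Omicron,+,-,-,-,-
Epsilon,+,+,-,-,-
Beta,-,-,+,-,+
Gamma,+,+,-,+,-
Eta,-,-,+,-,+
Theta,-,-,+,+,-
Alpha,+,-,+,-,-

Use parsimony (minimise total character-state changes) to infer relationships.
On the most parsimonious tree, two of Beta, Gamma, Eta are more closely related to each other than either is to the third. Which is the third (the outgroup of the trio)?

Character polarity is set by the outgroup: the derived state is whichever differs from the outgroup's state, so for C1 the derived state is '-', and for the remaining characters it is '+'.
C1 (derived state '-') is shared by Beta, Eta, and Theta — a synapomorphy uniting that clade.
Only Epsilon and Gamma show the derived state '+' for C2, supporting them as a clade.
C3: derived state '+' in Alpha, Beta, Eta, and Theta only — synapomorphy for {Alpha, Beta, Eta, Theta}.
C4 (state '+') occurs in Gamma and Theta but conflicts with the nesting implied by the other characters — most parsimoniously interpreted as homoplasy.
Only Beta and Eta show the derived state '+' for C5, supporting them as a clade.
Most parsimonious ingroup topology: ((((Beta,Eta),Theta),Alpha),(Epsilon,Gamma)).
Beta and Eta share a more recent common ancestor with each other than either does with Gamma, so Gamma is the least closely related of the three.

Gamma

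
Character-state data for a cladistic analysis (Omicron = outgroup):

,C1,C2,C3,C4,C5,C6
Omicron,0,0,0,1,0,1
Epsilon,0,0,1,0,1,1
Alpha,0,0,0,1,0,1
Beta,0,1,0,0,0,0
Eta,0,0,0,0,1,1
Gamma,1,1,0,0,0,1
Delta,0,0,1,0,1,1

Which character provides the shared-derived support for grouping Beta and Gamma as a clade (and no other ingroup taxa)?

C2

Character polarity is set by the outgroup: the derived state is whichever differs from the outgroup's state, so for C4, C6 the derived state is '0', and for the remaining characters it is '1'.
C1: derived state '1' in Gamma only — an autapomorphy, so it tells us nothing about relationships among taxa.
C2 (derived state '1') is shared by Beta and Gamma — a synapomorphy uniting that clade.
C3 (derived state '1') is shared by Delta and Epsilon — a synapomorphy uniting that clade.
C4: derived state '0' in Beta, Delta, Epsilon, Eta, and Gamma only — synapomorphy for {Beta, Delta, Epsilon, Eta, Gamma}.
Only Delta, Epsilon, and Eta show the derived state '1' for C5, supporting them as a clade.
C6 (derived state '0') is unique to Beta (autapomorphy; uninformative for grouping).
Most parsimonious ingroup topology: ((((Epsilon,Delta),Eta),(Beta,Gamma)),Alpha).
The clade {Beta, Gamma} is supported by C2: its derived state '1' occurs in exactly those taxa and in no other taxon (including the outgroup).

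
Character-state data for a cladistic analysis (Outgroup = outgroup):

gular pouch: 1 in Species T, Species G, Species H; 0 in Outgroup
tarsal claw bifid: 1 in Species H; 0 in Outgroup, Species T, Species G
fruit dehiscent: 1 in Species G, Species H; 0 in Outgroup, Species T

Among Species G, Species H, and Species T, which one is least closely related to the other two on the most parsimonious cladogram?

Species T

The outgroup has state '0' for every character, so '1' is the derived state throughout.
All ingroup taxa share the derived state '1' for gular pouch; it defines the ingroup but does not resolve relationships within it.
tarsal claw bifid: derived state '1' in Species H only — an autapomorphy, so it tells us nothing about relationships among taxa.
fruit dehiscent: derived state '1' in Species G and Species H only — synapomorphy for {Species G, Species H}.
Most parsimonious ingroup topology: ((Species H,Species G),Species T).
Species H and Species G share a more recent common ancestor with each other than either does with Species T, so Species T is the least closely related of the three.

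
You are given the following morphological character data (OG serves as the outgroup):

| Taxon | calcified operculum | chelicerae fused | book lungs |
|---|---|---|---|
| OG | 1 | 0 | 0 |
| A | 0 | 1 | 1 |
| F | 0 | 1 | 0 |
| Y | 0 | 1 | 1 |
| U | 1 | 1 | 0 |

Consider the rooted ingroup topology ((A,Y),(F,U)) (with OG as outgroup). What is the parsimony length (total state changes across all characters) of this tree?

Map each character onto ((A,Y),(F,U)) (rooted by OG) and count the minimum state changes it requires (Fitch parsimony):
calcified operculum: 2; chelicerae fused: 1; book lungs: 1.
Total tree length = 4.

4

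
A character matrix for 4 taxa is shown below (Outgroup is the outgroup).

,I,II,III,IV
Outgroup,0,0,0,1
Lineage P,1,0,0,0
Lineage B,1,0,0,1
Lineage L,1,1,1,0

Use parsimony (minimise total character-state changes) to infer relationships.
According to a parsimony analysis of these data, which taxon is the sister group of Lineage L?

Lineage P

Character polarity is set by the outgroup: the derived state is whichever differs from the outgroup's state, so for IV the derived state is '0', and for the remaining characters it is '1'.
All ingroup taxa share the derived state '1' for I; it defines the ingroup but does not resolve relationships within it.
II (derived state '1') is unique to Lineage L (autapomorphy; uninformative for grouping).
III (derived state '1') is unique to Lineage L (autapomorphy; uninformative for grouping).
IV (derived state '0') is shared by Lineage L and Lineage P — a synapomorphy uniting that clade.
Most parsimonious ingroup topology: ((Lineage P,Lineage L),Lineage B).
Lineage L and Lineage P form a cherry on this tree, so they are sister taxa.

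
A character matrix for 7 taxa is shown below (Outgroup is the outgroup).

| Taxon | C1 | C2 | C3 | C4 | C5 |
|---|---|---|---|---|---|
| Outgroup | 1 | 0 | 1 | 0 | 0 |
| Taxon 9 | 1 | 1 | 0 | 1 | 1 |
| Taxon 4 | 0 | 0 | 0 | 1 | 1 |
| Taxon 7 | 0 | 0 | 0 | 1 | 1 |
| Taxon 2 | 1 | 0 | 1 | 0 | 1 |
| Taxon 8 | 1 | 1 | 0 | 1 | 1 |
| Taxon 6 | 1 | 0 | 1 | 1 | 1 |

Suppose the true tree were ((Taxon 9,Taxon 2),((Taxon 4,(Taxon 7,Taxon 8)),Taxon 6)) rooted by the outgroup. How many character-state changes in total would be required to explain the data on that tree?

Map each character onto ((Taxon 9,Taxon 2),((Taxon 4,(Taxon 7,Taxon 8)),Taxon 6)) (rooted by Outgroup) and count the minimum state changes it requires (Fitch parsimony):
C1: 2; C2: 2; C3: 2; C4: 2; C5: 1.
Total tree length = 9.

9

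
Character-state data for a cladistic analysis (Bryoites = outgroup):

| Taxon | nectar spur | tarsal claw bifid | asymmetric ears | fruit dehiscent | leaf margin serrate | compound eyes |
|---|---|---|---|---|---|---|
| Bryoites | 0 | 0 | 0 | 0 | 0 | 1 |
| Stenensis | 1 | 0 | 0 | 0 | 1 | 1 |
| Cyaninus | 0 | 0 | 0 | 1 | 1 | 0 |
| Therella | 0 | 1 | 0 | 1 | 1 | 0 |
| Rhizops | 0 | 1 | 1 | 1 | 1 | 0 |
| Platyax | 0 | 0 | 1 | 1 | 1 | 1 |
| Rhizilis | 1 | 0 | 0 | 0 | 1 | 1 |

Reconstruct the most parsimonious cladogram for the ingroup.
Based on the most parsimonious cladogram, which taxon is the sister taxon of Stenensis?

Rhizilis

Character polarity is set by the outgroup: the derived state is whichever differs from the outgroup's state, so for compound eyes the derived state is '0', and for the remaining characters it is '1'.
Only Rhizilis and Stenensis show the derived state '1' for nectar spur, supporting them as a clade.
Only Rhizops and Therella show the derived state '1' for tarsal claw bifid, supporting them as a clade.
asymmetric ears groups Platyax and Rhizops, which is incompatible with the clades supported by the remaining characters; treating it as convergent (homoplasy) costs fewer steps than any alternative tree.
Only Cyaninus, Platyax, Rhizops, and Therella show the derived state '1' for fruit dehiscent, supporting them as a clade.
All ingroup taxa share the derived state '1' for leaf margin serrate; it defines the ingroup but does not resolve relationships within it.
compound eyes: derived state '0' in Cyaninus, Rhizops, and Therella only — synapomorphy for {Cyaninus, Rhizops, Therella}.
Most parsimonious ingroup topology: ((Stenensis,Rhizilis),((Cyaninus,(Therella,Rhizops)),Platyax)).
Stenensis and Rhizilis form a cherry on this tree, so they are sister taxa.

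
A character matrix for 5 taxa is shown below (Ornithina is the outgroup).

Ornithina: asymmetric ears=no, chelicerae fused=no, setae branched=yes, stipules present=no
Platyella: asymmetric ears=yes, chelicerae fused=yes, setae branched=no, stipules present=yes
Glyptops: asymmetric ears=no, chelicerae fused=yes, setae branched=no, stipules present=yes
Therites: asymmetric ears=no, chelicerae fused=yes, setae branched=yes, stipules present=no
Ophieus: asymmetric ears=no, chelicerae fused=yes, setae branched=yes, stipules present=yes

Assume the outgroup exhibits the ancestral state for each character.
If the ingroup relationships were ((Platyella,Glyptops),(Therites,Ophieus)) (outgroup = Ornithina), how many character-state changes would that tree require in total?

5

Map each character onto ((Platyella,Glyptops),(Therites,Ophieus)) (rooted by Ornithina) and count the minimum state changes it requires (Fitch parsimony):
asymmetric ears: 1; chelicerae fused: 1; setae branched: 1; stipules present: 2.
Total tree length = 5.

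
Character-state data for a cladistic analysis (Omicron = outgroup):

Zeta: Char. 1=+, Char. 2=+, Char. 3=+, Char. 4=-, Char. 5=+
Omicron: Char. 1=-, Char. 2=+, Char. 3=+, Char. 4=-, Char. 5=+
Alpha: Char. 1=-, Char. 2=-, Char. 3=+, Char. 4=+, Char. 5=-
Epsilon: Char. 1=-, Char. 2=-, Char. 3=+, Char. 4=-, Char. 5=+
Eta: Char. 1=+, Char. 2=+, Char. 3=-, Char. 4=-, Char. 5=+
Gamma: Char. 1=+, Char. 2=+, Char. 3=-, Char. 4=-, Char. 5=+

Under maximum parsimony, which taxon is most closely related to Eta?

Character polarity is set by the outgroup: the derived state is whichever differs from the outgroup's state, so for Char. 2, Char. 3, Char. 5 the derived state is '-', and for the remaining characters it is '+'.
Char. 1 (derived state '+') is shared by Eta, Gamma, and Zeta — a synapomorphy uniting that clade.
Char. 2: derived state '-' in Alpha and Epsilon only — synapomorphy for {Alpha, Epsilon}.
Char. 3: derived state '-' in Eta and Gamma only — synapomorphy for {Eta, Gamma}.
Char. 4 (derived state '+') is unique to Alpha (autapomorphy; uninformative for grouping).
Char. 5 (derived state '-') is unique to Alpha (autapomorphy; uninformative for grouping).
Most parsimonious ingroup topology: ((Alpha,Epsilon),((Eta,Gamma),Zeta)).
Eta and Gamma form a cherry on this tree, so they are sister taxa.

Gamma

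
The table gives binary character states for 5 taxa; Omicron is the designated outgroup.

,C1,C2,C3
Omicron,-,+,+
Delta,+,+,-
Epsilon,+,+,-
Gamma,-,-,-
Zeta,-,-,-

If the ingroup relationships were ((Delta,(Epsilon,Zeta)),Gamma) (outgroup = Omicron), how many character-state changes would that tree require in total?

5

Map each character onto ((Delta,(Epsilon,Zeta)),Gamma) (rooted by Omicron) and count the minimum state changes it requires (Fitch parsimony):
C1: 2; C2: 2; C3: 1.
Total tree length = 5.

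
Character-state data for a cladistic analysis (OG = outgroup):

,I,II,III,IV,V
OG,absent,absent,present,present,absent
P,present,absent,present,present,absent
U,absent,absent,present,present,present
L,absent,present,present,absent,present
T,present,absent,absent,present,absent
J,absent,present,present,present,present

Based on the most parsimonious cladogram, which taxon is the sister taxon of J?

Character polarity is set by the outgroup: the derived state is whichever differs from the outgroup's state, so for III, IV the derived state is 'absent', and for the remaining characters it is 'present'.
I (derived state 'present') is shared by P and T — a synapomorphy uniting that clade.
Only J and L show the derived state 'present' for II, supporting them as a clade.
III: derived state 'absent' in T only — an autapomorphy, so it tells us nothing about relationships among taxa.
IV: derived state 'absent' in L only — an autapomorphy, so it tells us nothing about relationships among taxa.
Only J, L, and U show the derived state 'present' for V, supporting them as a clade.
Most parsimonious ingroup topology: (((J,L),U),(T,P)).
J and L form a cherry on this tree, so they are sister taxa.

L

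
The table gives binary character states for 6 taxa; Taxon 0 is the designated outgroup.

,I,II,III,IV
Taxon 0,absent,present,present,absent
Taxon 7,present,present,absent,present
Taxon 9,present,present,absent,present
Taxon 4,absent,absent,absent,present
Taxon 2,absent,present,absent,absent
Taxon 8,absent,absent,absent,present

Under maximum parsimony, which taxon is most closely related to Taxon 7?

Character polarity is set by the outgroup: the derived state is whichever differs from the outgroup's state, so for II, III the derived state is 'absent', and for the remaining characters it is 'present'.
I: derived state 'present' in Taxon 7 and Taxon 9 only — synapomorphy for {Taxon 7, Taxon 9}.
Only Taxon 4 and Taxon 8 show the derived state 'absent' for II, supporting them as a clade.
III (derived state 'absent') is shared by all ingroup taxa — unites the whole ingroup.
IV: derived state 'present' in Taxon 4, Taxon 7, Taxon 8, and Taxon 9 only — synapomorphy for {Taxon 4, Taxon 7, Taxon 8, Taxon 9}.
Most parsimonious ingroup topology: (((Taxon 7,Taxon 9),(Taxon 4,Taxon 8)),Taxon 2).
Taxon 7 and Taxon 9 form a cherry on this tree, so they are sister taxa.

Taxon 9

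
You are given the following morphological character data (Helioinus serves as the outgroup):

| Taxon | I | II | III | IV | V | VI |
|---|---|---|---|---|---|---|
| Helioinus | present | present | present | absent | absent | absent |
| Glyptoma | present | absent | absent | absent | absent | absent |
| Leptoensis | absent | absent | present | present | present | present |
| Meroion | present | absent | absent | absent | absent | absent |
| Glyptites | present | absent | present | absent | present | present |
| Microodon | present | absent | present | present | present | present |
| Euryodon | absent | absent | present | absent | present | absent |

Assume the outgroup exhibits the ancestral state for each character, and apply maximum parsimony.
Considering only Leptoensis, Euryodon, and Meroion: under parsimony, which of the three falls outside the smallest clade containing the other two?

Meroion

Character polarity is set by the outgroup: the derived state is whichever differs from the outgroup's state, so for I, II, III the derived state is 'absent', and for the remaining characters it is 'present'.
I (state 'absent') occurs in Euryodon and Leptoensis but conflicts with the nesting implied by the other characters — most parsimoniously interpreted as homoplasy.
II (derived state 'absent') is shared by all ingroup taxa — unites the whole ingroup.
III (derived state 'absent') is shared by Glyptoma and Meroion — a synapomorphy uniting that clade.
IV (derived state 'present') is shared by Leptoensis and Microodon — a synapomorphy uniting that clade.
Only Euryodon, Glyptites, Leptoensis, and Microodon show the derived state 'present' for V, supporting them as a clade.
Only Glyptites, Leptoensis, and Microodon show the derived state 'present' for VI, supporting them as a clade.
Most parsimonious ingroup topology: ((Glyptoma,Meroion),(((Leptoensis,Microodon),Glyptites),Euryodon)).
Leptoensis and Euryodon share a more recent common ancestor with each other than either does with Meroion, so Meroion is the least closely related of the three.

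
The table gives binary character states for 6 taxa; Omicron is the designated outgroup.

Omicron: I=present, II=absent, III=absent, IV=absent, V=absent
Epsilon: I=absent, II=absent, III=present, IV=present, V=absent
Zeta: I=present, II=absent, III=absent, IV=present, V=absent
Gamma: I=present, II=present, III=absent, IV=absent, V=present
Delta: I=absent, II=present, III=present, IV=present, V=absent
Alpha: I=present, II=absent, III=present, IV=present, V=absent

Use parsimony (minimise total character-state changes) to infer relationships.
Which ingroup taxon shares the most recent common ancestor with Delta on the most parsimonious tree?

Epsilon

Character polarity is set by the outgroup: the derived state is whichever differs from the outgroup's state, so for I the derived state is 'absent', and for the remaining characters it is 'present'.
I (derived state 'absent') is shared by Delta and Epsilon — a synapomorphy uniting that clade.
II groups Delta and Gamma, which is incompatible with the clades supported by the remaining characters; treating it as convergent (homoplasy) costs fewer steps than any alternative tree.
III: derived state 'present' in Alpha, Delta, and Epsilon only — synapomorphy for {Alpha, Delta, Epsilon}.
IV (derived state 'present') is shared by Alpha, Delta, Epsilon, and Zeta — a synapomorphy uniting that clade.
V (derived state 'present') is unique to Gamma (autapomorphy; uninformative for grouping).
Most parsimonious ingroup topology: ((((Epsilon,Delta),Alpha),Zeta),Gamma).
Delta and Epsilon form a cherry on this tree, so they are sister taxa.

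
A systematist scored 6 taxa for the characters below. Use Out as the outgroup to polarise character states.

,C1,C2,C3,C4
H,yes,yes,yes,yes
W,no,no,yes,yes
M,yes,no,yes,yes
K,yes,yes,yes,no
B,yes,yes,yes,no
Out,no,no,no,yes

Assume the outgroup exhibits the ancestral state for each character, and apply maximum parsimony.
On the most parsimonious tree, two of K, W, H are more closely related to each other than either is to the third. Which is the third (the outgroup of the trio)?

W

Character polarity is set by the outgroup: the derived state is whichever differs from the outgroup's state, so for C4 the derived state is 'no', and for the remaining characters it is 'yes'.
C1: derived state 'yes' in B, H, K, and M only — synapomorphy for {B, H, K, M}.
Only B, H, and K show the derived state 'yes' for C2, supporting them as a clade.
C3 (derived state 'yes') is shared by all ingroup taxa — unites the whole ingroup.
C4: derived state 'no' in B and K only — synapomorphy for {B, K}.
Most parsimonious ingroup topology: (W,((H,(K,B)),M)).
K and H share a more recent common ancestor with each other than either does with W, so W is the least closely related of the three.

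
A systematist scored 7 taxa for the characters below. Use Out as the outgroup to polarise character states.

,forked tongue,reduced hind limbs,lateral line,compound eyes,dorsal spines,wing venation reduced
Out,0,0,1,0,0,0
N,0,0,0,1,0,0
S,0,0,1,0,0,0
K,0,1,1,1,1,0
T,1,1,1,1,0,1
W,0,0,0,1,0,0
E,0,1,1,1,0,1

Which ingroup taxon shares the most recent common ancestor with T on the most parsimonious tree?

E

Character polarity is set by the outgroup: the derived state is whichever differs from the outgroup's state, so for lateral line the derived state is '0', and for the remaining characters it is '1'.
forked tongue (derived state '1') is unique to T (autapomorphy; uninformative for grouping).
reduced hind limbs: derived state '1' in E, K, and T only — synapomorphy for {E, K, T}.
lateral line (derived state '0') is shared by N and W — a synapomorphy uniting that clade.
compound eyes: derived state '1' in E, K, N, T, and W only — synapomorphy for {E, K, N, T, W}.
dorsal spines (derived state '1') is unique to K (autapomorphy; uninformative for grouping).
Only E and T show the derived state '1' for wing venation reduced, supporting them as a clade.
Most parsimonious ingroup topology: (((N,W),(K,(T,E))),S).
T and E form a cherry on this tree, so they are sister taxa.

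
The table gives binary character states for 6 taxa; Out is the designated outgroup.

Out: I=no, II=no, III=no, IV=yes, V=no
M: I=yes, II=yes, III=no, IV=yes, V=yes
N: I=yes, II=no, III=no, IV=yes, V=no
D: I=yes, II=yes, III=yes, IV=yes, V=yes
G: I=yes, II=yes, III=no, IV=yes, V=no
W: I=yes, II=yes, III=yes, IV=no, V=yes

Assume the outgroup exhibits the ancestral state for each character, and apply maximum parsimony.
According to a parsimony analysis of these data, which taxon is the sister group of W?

Character polarity is set by the outgroup: the derived state is whichever differs from the outgroup's state, so for IV the derived state is 'no', and for the remaining characters it is 'yes'.
All ingroup taxa share the derived state 'yes' for I; it defines the ingroup but does not resolve relationships within it.
II: derived state 'yes' in D, G, M, and W only — synapomorphy for {D, G, M, W}.
III (derived state 'yes') is shared by D and W — a synapomorphy uniting that clade.
IV (derived state 'no') is unique to W (autapomorphy; uninformative for grouping).
V: derived state 'yes' in D, M, and W only — synapomorphy for {D, M, W}.
Most parsimonious ingroup topology: (((M,(D,W)),G),N).
W and D form a cherry on this tree, so they are sister taxa.

D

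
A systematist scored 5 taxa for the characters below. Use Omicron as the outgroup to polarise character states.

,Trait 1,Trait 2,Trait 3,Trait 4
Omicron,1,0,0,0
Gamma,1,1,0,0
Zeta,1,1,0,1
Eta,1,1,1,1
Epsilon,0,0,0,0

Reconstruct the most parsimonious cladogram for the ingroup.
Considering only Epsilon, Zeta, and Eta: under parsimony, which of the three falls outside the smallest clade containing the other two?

Character polarity is set by the outgroup: the derived state is whichever differs from the outgroup's state, so for Trait 1 the derived state is '0', and for the remaining characters it is '1'.
Trait 1: derived state '0' in Epsilon only — an autapomorphy, so it tells us nothing about relationships among taxa.
Only Eta, Gamma, and Zeta show the derived state '1' for Trait 2, supporting them as a clade.
Trait 3: derived state '1' in Eta only — an autapomorphy, so it tells us nothing about relationships among taxa.
Trait 4 (derived state '1') is shared by Eta and Zeta — a synapomorphy uniting that clade.
Most parsimonious ingroup topology: ((Gamma,(Zeta,Eta)),Epsilon).
Zeta and Eta share a more recent common ancestor with each other than either does with Epsilon, so Epsilon is the least closely related of the three.

Epsilon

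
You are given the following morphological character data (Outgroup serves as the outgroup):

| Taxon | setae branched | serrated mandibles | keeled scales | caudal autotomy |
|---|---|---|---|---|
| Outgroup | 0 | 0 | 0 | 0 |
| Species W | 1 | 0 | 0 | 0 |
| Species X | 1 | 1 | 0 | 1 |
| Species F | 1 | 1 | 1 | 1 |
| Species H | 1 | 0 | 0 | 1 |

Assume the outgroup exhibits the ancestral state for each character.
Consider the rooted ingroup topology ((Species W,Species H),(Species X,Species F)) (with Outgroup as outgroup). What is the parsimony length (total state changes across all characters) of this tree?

5

Map each character onto ((Species W,Species H),(Species X,Species F)) (rooted by Outgroup) and count the minimum state changes it requires (Fitch parsimony):
setae branched: 1; serrated mandibles: 1; keeled scales: 1; caudal autotomy: 2.
Total tree length = 5.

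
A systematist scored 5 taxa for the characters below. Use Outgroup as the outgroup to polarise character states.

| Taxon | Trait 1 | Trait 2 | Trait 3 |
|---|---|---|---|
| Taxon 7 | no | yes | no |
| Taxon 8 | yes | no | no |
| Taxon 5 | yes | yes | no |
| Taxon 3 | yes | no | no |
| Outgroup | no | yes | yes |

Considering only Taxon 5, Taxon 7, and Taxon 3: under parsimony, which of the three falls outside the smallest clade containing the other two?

Taxon 7

Character polarity is set by the outgroup: the derived state is whichever differs from the outgroup's state, so for Trait 2, Trait 3 the derived state is 'no', and for the remaining characters it is 'yes'.
Trait 1: derived state 'yes' in Taxon 3, Taxon 5, and Taxon 8 only — synapomorphy for {Taxon 3, Taxon 5, Taxon 8}.
Trait 2: derived state 'no' in Taxon 3 and Taxon 8 only — synapomorphy for {Taxon 3, Taxon 8}.
All ingroup taxa share the derived state 'no' for Trait 3; it defines the ingroup but does not resolve relationships within it.
Most parsimonious ingroup topology: (((Taxon 3,Taxon 8),Taxon 5),Taxon 7).
Taxon 5 and Taxon 3 share a more recent common ancestor with each other than either does with Taxon 7, so Taxon 7 is the least closely related of the three.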